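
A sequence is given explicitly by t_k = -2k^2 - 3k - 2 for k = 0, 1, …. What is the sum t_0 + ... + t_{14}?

-2375

Over k = 0..14: Σk = 105, Σk² = 1015.
Total = (-2)·1015 + (-3)·105 + (-2)·15 = -2375.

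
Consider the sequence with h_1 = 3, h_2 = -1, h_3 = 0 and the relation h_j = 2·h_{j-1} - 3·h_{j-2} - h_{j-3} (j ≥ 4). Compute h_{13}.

160

Step forward from the initial values:
h_4 = 0, h_5 = 1, h_6 = 2, h_7 = 1, h_8 = -5, h_9 = -15, h_{10} = -16, h_{11} = 18, h_{12} = 99, h_{13} = 160.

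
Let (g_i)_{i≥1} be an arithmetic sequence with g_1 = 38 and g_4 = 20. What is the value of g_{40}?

Common difference d = (20 - 38) / (4 - 1) = -6.
g_i = 38 + (i - 1)·(-6).
g_{40} = 38 + 39·(-6) = -196.

-196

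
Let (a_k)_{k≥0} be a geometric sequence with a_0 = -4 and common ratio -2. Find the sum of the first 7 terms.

a_k = (-4)·(-2)^(k-0).
S = (-4)·((-2)^7 - 1)/(-2 - 1) = (-4)·(-128 - 1)/(-3) = -172.

-172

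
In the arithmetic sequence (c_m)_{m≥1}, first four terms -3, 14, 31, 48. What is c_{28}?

456

Common difference d = 17.
c_m = -3 + (m - 1)·17.
c_{28} = -3 + 27·17 = 456.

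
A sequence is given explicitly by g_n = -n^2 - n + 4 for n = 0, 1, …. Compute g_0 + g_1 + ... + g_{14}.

Over n = 0..14: Σn = 105, Σn² = 1015.
Total = (-1)·1015 + (-1)·105 + (4)·15 = -1060.

-1060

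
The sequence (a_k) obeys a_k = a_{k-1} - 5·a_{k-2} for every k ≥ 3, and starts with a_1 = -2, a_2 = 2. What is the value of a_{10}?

-3358

Iterate the recurrence:
a_3 = 12; a_4 = 2; a_5 = -58; a_6 = -68; a_7 = 222; a_8 = 562; a_9 = -548; a_{10} = -3358.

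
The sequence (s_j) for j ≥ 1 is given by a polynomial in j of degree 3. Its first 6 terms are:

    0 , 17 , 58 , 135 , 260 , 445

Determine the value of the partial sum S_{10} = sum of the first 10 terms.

1st diffs: 17, 41, 77, 125, 185.
2nd diffs: 24, 36, 48, 60.
3rd diffs: 12, 12, 12 (constant).
So s_j = 2j^3 + 3j - 5.
Continuing: 702, 1043, 1480, 2025.
Summing j = 1..10 (10 terms) gives 6165.

6165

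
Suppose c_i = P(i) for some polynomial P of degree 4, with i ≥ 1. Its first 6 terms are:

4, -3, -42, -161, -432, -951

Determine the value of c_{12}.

-17673

1st diffs: -7, -39, -119, -271, -519.
2nd diffs: -32, -80, -152, -248.
3rd diffs: -48, -72, -96.
4th diffs: -24, -24 (constant).
So c_i = -i^4 + 2i^3 - 3i^2 + 3i + 3.
Evaluating at i = 12 gives c_{12} = -17673.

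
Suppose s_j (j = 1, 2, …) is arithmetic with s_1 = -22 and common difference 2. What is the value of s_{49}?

s_j = -22 + (j - 1)·2.
s_{49} = -22 + 48·2 = 74.

74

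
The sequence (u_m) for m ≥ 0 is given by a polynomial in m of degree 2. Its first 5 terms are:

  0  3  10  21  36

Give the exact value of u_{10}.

210

1st diffs: 3, 7, 11, 15.
2nd diffs: 4, 4, 4 (constant).
Newton forward-difference form: u_m = 3·C(m,1) + 4·C(m,2).
At m = 10: m = 10, so u_{10} = 30 + 180 = 210.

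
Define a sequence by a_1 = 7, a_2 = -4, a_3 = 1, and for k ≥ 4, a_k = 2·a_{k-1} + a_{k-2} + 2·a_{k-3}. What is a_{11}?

6697

a_4 = 12; a_5 = 17; a_6 = 48; a_7 = 137; a_8 = 356; a_9 = 945; a_{10} = 2520; a_{11} = 6697.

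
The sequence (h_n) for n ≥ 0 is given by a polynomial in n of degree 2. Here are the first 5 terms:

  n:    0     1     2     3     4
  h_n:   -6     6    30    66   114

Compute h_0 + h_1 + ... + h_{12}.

4290

1st diffs: 12, 24, 36, 48.
2nd diffs: 12, 12, 12 (constant).
Newton forward-difference form: h_n = -6 + 12·C(n,1) + 12·C(n,2).
Continuing: …, 174, 246, 330, 426, …, h_{12} = 930.
Summing n = 0..12 (13 terms) gives 4290.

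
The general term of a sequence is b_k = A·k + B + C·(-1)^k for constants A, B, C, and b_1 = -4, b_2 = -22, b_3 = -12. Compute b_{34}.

-150

Plug in k = 1, 2, 3: A + B - C = -4; 2A + B + C = -22; 3A + B - C = -12.
Subtracting the first from the second: A + 2C = -18.
Subtracting the second from the third: A - 2C = 10.
Solving: C = -7, A = -4, then B = -7.
So b_k = -4·k + (-7) + (-7)·(-1)^k; at k=34 this is -150.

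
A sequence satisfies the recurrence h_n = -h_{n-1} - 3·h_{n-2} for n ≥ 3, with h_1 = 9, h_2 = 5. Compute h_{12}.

h_3 = -32; h_4 = 17; h_5 = 79; h_6 = -130; h_7 = -107; h_8 = 497; h_9 = -176; h_{10} = -1315; h_{11} = 1843; h_{12} = 2102.

2102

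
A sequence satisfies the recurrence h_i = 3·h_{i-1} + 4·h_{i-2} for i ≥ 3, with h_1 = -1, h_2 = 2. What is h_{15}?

h_3 = 2;  h_4 = 14;  h_5 = 50;  …;  h_{12} = 838862;  h_{13} = 3355442;  h_{14} = 13421774;  h_{15} = 53687090.
(Characteristic roots are 4 and -1.)

53687090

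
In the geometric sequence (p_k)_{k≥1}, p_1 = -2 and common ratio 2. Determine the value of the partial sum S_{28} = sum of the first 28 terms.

p_k = (-2)·2^(k-1).
S = (-2)·(2^28 - 1)/(2 - 1) = (-2)·(268435456 - 1)/(1) = -536870910.

-536870910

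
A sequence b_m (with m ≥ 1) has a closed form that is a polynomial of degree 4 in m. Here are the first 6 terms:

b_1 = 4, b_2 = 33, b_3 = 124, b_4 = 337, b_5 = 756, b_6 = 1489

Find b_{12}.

21553

1st diffs: 29, 91, 213, 419, 733.
2nd diffs: 62, 122, 206, 314.
3rd diffs: 60, 84, 108.
4th diffs: 24, 24 (constant).
So b_m = m^4 + 6m^2 - 4m + 1.
Evaluating at m = 12 gives b_{12} = 21553.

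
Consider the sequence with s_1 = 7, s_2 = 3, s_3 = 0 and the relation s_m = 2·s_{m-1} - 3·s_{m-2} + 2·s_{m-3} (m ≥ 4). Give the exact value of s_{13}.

Compute successive terms:
s_4 = 5  s_5 = 16  s_6 = 17  s_7 = -4  s_8 = -27  s_9 = -8  s_{10} = 57  s_{11} = 84  s_{12} = -19  s_{13} = -176.

-176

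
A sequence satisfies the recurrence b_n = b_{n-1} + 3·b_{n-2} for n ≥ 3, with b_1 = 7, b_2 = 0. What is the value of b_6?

147

Iterate the recurrence:
b_3 = 21; b_4 = 21; b_5 = 84; b_6 = 147.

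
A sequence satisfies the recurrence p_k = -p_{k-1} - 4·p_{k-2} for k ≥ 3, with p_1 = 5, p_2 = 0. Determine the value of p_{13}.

-19780

Applying the relation repeatedly:
p_3 = -20  p_4 = 20  p_5 = 60  …  p_{10} = -2380  p_{11} = 3420  p_{12} = 6100  p_{13} = -19780.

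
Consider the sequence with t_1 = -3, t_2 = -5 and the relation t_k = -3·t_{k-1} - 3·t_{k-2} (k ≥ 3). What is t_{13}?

Iterate the recurrence:
t_3 = 24, t_4 = -57, t_5 = 99, …, t_{10} = 1539, t_{11} = -2673, t_{12} = 3402, t_{13} = -2187.

-2187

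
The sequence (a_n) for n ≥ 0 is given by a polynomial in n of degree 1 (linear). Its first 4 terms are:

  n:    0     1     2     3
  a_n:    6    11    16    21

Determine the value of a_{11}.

61

1st diffs: 5, 5, 5 (constant).
So a_n = 5n + 6.
Evaluating at n = 11 gives a_{11} = 61.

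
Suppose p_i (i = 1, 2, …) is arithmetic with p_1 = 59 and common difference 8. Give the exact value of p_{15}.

171

p_i = 59 + (i - 1)·8.
p_{15} = 59 + 14·8 = 171.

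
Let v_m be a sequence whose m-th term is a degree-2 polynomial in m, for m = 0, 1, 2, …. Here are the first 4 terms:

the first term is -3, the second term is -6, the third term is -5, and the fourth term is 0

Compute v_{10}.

1st diffs: -3, 1, 5.
2nd diffs: 4, 4 (constant).
Newton forward-difference form: v_m = -3 + (-3)·C(m,1) + 4·C(m,2).
At m = 10: m = 10, so v_{10} = -3 - 30 + 180 = 147.

147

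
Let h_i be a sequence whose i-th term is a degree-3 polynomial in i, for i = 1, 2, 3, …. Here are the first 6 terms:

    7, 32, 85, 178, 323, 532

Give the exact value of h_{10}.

2248

1st diffs: 25, 53, 93, 145, 209.
2nd diffs: 28, 40, 52, 64.
3rd diffs: 12, 12, 12 (constant).
Newton forward-difference form: h_i = 7 + 25·C(i-1,1) + 28·C(i-1,2) + 12·C(i-1,3).
At i = 10: i-1 = 9, so h_{10} = 7 + 225 + 1008 + 1008 = 2248.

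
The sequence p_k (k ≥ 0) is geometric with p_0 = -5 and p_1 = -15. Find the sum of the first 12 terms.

-1328600

Common ratio r = 3.
p_k = (-5)·3^(k-0).
S = (-5)·(3^12 - 1)/(3 - 1) = (-5)·(531441 - 1)/(2) = -1328600.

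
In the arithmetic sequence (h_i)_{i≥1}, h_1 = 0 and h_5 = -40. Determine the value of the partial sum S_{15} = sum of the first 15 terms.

-1050

Common difference d = (-40 - 0) / (5 - 1) = -10.
h_i = 0 + (i - 1)·(-10).
h_{15} = -140; S = 15·(0 + (-140))/2 = -1050.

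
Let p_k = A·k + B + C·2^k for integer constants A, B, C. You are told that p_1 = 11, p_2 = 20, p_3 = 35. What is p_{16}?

The three given values yield: A + B + 2C = 11; 2A + B + 4C = 20; 3A + B + 8C = 35.
Subtracting the first from the second: A + 2C = 9.
Subtracting the second from the third: A + 4C = 15.
Solving: C = 3, A = 3, then B = 2.
Hence p_{16} = 3·16 + 2 + 3·65536 = 196658.

196658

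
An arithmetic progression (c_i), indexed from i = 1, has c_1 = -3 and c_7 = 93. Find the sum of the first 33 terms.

8349

Common difference d = (93 - (-3)) / (7 - 1) = 16.
c_i = -3 + (i - 1)·16.
c_{33} = 509; S = 33·(-3 + 509)/2 = 8349.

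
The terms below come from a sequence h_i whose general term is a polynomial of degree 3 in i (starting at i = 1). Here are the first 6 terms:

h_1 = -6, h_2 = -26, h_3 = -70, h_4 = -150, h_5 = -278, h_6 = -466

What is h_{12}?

1st diffs: -20, -44, -80, -128, -188.
2nd diffs: -24, -36, -48, -60.
3rd diffs: -12, -12, -12 (constant).
Newton forward-difference form: h_i = -6 + (-20)·C(i-1,1) + (-24)·C(i-1,2) + (-12)·C(i-1,3).
At i = 12: i-1 = 11, so h_{12} = -6 - 220 - 1320 - 1980 = -3526.

-3526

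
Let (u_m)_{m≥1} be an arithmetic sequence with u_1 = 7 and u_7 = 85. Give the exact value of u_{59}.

Common difference d = (85 - 7) / (7 - 1) = 13.
u_m = 7 + (m - 1)·13.
u_{59} = 7 + 58·13 = 761.

761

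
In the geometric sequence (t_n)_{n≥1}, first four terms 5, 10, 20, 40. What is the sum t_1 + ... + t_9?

2555

Common ratio r = 2.
t_n = 5·2^(n-1).
S = 5·(2^9 - 1)/(2 - 1) = 5·(512 - 1)/(1) = 2555.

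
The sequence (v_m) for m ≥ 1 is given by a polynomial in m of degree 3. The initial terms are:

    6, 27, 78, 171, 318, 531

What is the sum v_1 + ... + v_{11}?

10131

1st diffs: 21, 51, 93, 147, 213.
2nd diffs: 30, 42, 54, 66.
3rd diffs: 12, 12, 12 (constant).
So v_m = 2m^3 + 3m^2 - 2m + 3.
Continuing: …, 822, 1203, 1686, 2283, …, v_{11} = 3006.
Summing m = 1..11 (11 terms) gives 10131.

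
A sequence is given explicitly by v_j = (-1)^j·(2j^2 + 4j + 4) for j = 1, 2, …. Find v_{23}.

(-1)^23 = -1; 2j^2 + 4j + 4 at j=23 is 1154; so v_{23} = -1154.

-1154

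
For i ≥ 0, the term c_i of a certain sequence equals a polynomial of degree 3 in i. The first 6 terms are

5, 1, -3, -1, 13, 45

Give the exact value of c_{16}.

1st diffs: -4, -4, 2, 14, 32.
2nd diffs: 0, 6, 12, 18.
3rd diffs: 6, 6, 6 (constant).
Newton forward-difference form: c_i = 5 + (-4)·C(i,1) + 6·C(i,3).
At i = 16: i = 16, so c_{16} = 5 - 64 + 3360 = 3301.

3301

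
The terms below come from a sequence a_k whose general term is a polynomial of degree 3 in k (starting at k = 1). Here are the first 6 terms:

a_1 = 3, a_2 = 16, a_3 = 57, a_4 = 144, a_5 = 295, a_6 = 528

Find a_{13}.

1st diffs: 13, 41, 87, 151, 233.
2nd diffs: 28, 46, 64, 82.
3rd diffs: 18, 18, 18 (constant).
So a_k = 3k^3 - 4k^2 + 4k.
Evaluating at k = 13 gives a_{13} = 5967.

5967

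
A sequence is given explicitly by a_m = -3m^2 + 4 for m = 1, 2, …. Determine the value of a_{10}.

-296

a_{10} = -3·10^2 + 4 = -296.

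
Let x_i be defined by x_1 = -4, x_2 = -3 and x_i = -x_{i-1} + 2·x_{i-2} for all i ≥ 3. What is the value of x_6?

7

Applying the relation repeatedly:
x_3 = -5; x_4 = -1; x_5 = -9; x_6 = 7.
(Characteristic roots are 1 and -2.)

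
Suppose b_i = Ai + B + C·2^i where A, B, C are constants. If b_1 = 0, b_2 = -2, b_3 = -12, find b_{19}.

-2097036

At i = 1, 2, 3: A + B + 2C = 0; 2A + B + 4C = -2; 3A + B + 8C = -12.
Subtracting the first from the second: A + 2C = -2.
Subtracting the second from the third: A + 4C = -10.
Solving: C = -4, A = 6, then B = 2.
Hence b_{19} = 6·19 + 2 + (-4)·524288 = -2097036.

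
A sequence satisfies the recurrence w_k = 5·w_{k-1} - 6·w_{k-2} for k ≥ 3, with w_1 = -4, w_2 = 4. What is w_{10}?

Applying the relation repeatedly:
w_3 = 44; w_4 = 196; w_5 = 716; w_6 = 2404; w_7 = 7724; w_8 = 24196; w_9 = 74636; w_{10} = 228004.
(Characteristic roots are 3 and 2.)

228004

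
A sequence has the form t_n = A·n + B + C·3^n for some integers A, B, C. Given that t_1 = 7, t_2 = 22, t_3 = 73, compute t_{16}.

Plug in n = 1, 2, 3: A + B + 3C = 7; 2A + B + 9C = 22; 3A + B + 27C = 73.
Subtracting the first from the second: A + 6C = 15.
Subtracting the second from the third: A + 18C = 51.
Solving: C = 3, A = -3, then B = 1.
Hence t_{16} = -3·16 + 1 + 3·43046721 = 129140116.

129140116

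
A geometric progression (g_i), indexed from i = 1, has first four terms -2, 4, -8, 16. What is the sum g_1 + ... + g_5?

Common ratio r = -2.
g_i = (-2)·(-2)^(i-1).
S = (-2)·((-2)^5 - 1)/(-2 - 1) = (-2)·(-32 - 1)/(-3) = -22.

-22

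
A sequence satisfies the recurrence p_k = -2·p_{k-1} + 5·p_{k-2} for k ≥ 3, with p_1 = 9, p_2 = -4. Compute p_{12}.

-2862566

Compute successive terms:
p_3 = 53; p_4 = -126; p_5 = 517; p_6 = -1664; p_7 = 5913; p_8 = -20146; p_9 = 69857; p_{10} = -240444; p_{11} = 830173; p_{12} = -2862566.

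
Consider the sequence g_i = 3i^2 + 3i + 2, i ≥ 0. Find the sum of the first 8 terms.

520

Over i = 0..7: Σi = 28, Σi² = 140.
Total = (3)·140 + (3)·28 + (2)·8 = 520.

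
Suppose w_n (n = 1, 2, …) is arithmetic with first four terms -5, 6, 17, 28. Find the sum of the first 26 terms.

Common difference d = 11.
w_n = -5 + (n - 1)·11.
w_{26} = 270; S = 26·(-5 + 270)/2 = 3445.

3445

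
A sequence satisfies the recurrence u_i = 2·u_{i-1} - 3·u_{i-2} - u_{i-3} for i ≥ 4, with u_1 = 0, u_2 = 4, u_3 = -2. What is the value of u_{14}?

Iterate the recurrence:
u_4 = -16, u_5 = -30, u_6 = -10, …, u_{11} = -1580, u_{12} = -2326, u_{13} = 438, u_{14} = 9434.

9434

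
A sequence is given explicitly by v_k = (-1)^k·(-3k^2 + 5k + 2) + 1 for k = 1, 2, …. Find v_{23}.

(-1)^23 = -1; -3k^2 + 5k + 2 at k=23 is -1470; so v_{23} = 1471.

1471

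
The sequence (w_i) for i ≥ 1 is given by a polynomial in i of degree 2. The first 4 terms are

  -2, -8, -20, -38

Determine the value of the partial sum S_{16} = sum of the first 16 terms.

1st diffs: -6, -12, -18.
2nd diffs: -6, -6 (constant).
Newton forward-difference form: w_i = -2 + (-6)·C(i-1,1) + (-6)·C(i-1,2).
Continuing: …, -62, -92, -128, -170, …, w_{16} = -722.
Summing i = 1..16 (16 terms) gives -4112.

-4112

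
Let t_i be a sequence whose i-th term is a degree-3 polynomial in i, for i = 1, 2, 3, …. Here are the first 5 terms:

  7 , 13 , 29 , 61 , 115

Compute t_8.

1st diffs: 6, 16, 32, 54.
2nd diffs: 10, 16, 22.
3rd diffs: 6, 6 (constant).
So t_i = i^3 - i^2 + 2i + 5.
Evaluating at i = 8 gives t_8 = 469.

469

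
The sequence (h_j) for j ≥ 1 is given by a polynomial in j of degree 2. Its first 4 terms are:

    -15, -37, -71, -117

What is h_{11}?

-775

1st diffs: -22, -34, -46.
2nd diffs: -12, -12 (constant).
So h_j = -6j^2 - 4j - 5.
Evaluating at j = 11 gives h_{11} = -775.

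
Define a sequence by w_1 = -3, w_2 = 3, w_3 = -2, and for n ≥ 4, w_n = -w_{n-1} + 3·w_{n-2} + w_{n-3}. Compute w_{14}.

14481

Step forward from the initial values:
w_4 = 8  w_5 = -11  w_6 = 33  …  w_{11} = -1382  w_{12} = 3096  w_{13} = -6575  w_{14} = 14481.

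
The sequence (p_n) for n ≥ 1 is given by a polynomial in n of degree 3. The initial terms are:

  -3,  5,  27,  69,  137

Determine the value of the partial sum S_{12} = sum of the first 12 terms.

6542

1st diffs: 8, 22, 42, 68.
2nd diffs: 14, 20, 26.
3rd diffs: 6, 6 (constant).
Newton forward-difference form: p_n = -3 + 8·C(n-1,1) + 14·C(n-1,2) + 6·C(n-1,3).
Continuing: …, 237, 375, 557, 789, …, p_{12} = 1845.
Summing n = 1..12 (12 terms) gives 6542.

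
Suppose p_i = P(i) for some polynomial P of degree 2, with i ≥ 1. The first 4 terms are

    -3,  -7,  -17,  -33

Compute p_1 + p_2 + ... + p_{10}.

-930

1st diffs: -4, -10, -16.
2nd diffs: -6, -6 (constant).
Newton forward-difference form: p_i = -3 + (-4)·C(i-1,1) + (-6)·C(i-1,2).
Continuing: …, -55, -83, -117, -157, …, p_{10} = -255.
Summing i = 1..10 (10 terms) gives -930.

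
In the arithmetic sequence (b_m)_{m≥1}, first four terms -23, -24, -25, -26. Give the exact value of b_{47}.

-69

Common difference d = -1.
b_m = -23 + (m - 1)·(-1).
b_{47} = -23 + 46·(-1) = -69.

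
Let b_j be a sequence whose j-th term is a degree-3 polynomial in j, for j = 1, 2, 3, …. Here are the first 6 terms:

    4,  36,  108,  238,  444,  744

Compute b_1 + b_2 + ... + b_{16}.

1st diffs: 32, 72, 130, 206, 300.
2nd diffs: 40, 58, 76, 94.
3rd diffs: 18, 18, 18 (constant).
Newton forward-difference form: b_j = 4 + 32·C(j-1,1) + 40·C(j-1,2) + 18·C(j-1,3).
Continuing: …, 1156, 1698, 2388, 3244, …, b_{16} = 12874.
Summing j = 1..16 (16 terms) gives 59064.

59064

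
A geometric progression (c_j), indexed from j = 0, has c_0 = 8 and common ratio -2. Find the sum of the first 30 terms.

c_j = 8·(-2)^(j-0).
S = 8·((-2)^30 - 1)/(-2 - 1) = 8·(1073741824 - 1)/(-3) = -2863311528.

-2863311528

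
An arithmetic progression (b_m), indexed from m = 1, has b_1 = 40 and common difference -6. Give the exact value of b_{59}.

-308

b_m = 40 + (m - 1)·(-6).
b_{59} = 40 + 58·(-6) = -308.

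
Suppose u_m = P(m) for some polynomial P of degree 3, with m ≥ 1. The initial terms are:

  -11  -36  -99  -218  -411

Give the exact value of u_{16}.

1st diffs: -25, -63, -119, -193.
2nd diffs: -38, -56, -74.
3rd diffs: -18, -18 (constant).
Newton forward-difference form: u_m = -11 + (-25)·C(m-1,1) + (-38)·C(m-1,2) + (-18)·C(m-1,3).
At m = 16: m-1 = 15, so u_{16} = -11 - 375 - 3990 - 8190 = -12566.

-12566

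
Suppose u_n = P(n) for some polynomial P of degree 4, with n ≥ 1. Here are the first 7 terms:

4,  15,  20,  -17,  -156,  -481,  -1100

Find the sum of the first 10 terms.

-13793

1st diffs: 11, 5, -37, -139, -325, -619.
2nd diffs: -6, -42, -102, -186, -294.
3rd diffs: -36, -60, -84, -108.
4th diffs: -24, -24, -24 (constant).
So u_n = -n^4 + 4n^3 - 2n^2 + 4n - 1.
Continuing: -2145, -3772, -6161.
Summing n = 1..10 (10 terms) gives -13793.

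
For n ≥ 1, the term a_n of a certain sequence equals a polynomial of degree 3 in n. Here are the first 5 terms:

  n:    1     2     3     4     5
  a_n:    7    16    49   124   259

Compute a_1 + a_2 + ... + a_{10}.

7135

1st diffs: 9, 33, 75, 135.
2nd diffs: 24, 42, 60.
3rd diffs: 18, 18 (constant).
So a_n = 3n^3 - 6n^2 + 6n + 4.
Continuing: …, 472, 781, 1204, 1759, …, a_{10} = 2464.
Summing n = 1..10 (10 terms) gives 7135.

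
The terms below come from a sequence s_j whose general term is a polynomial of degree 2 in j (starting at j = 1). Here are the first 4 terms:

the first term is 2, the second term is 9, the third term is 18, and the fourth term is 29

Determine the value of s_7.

74

1st diffs: 7, 9, 11.
2nd diffs: 2, 2 (constant).
Newton forward-difference form: s_j = 2 + 7·C(j-1,1) + 2·C(j-1,2).
At j = 7: j-1 = 6, so s_7 = 2 + 42 + 30 = 74.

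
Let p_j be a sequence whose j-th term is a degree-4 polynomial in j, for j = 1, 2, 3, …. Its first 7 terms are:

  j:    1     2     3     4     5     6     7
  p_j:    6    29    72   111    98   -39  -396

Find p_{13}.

1st diffs: 23, 43, 39, -13, -137, -357.
2nd diffs: 20, -4, -52, -124, -220.
3rd diffs: -24, -48, -72, -96.
4th diffs: -24, -24, -24 (constant).
So p_j = -j^4 + 6j^3 - j^2 - j + 3.
Evaluating at j = 13 gives p_{13} = -15558.

-15558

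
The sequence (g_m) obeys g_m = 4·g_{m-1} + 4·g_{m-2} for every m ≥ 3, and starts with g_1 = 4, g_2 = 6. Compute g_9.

Step forward from the initial values:
g_3 = 40;  g_4 = 184;  g_5 = 896;  g_6 = 4320;  g_7 = 20864;  g_8 = 100736;  g_9 = 486400.

486400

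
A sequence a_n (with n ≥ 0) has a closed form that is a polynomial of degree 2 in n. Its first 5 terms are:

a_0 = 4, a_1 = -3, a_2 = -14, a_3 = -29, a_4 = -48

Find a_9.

-203

1st diffs: -7, -11, -15, -19.
2nd diffs: -4, -4, -4 (constant).
Newton forward-difference form: a_n = 4 + (-7)·C(n,1) + (-4)·C(n,2).
At n = 9: n = 9, so a_9 = 4 - 63 - 144 = -203.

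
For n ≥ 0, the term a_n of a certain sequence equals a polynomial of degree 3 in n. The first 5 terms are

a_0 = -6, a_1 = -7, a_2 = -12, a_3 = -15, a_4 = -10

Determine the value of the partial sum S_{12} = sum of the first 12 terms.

1st diffs: -1, -5, -3, 5.
2nd diffs: -4, 2, 8.
3rd diffs: 6, 6 (constant).
Newton forward-difference form: a_n = -6 + (-1)·C(n,1) + (-4)·C(n,2) + 6·C(n,3).
Continuing: …, 9, 48, 113, 210, …, a_{11} = 753.
Summing n = 0..11 (12 terms) gives 1952.

1952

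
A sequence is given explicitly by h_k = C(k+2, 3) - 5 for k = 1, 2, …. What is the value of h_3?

5

C(5, 3) = 10, so h_3 = 5.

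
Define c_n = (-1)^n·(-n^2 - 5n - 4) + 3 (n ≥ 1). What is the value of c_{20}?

(-1)^20 = 1; -n^2 - 5n - 4 at n=20 is -504; so c_{20} = -501.

-501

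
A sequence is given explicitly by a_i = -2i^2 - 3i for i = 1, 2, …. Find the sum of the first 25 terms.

-12025

Over i = 1..25: Σi = 325, Σi² = 5525.
Total = (-2)·5525 + (-3)·325 = -12025.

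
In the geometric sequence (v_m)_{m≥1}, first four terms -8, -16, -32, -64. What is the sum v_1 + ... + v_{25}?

Common ratio r = 2.
v_m = (-8)·2^(m-1).
S = (-8)·(2^25 - 1)/(2 - 1) = (-8)·(33554432 - 1)/(1) = -268435448.

-268435448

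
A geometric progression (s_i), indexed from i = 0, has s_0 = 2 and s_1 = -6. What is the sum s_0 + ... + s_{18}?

Common ratio r = -3.
s_i = 2·(-3)^(i-0).
S = 2·((-3)^19 - 1)/(-3 - 1) = 2·(-1162261467 - 1)/(-4) = 581130734.

581130734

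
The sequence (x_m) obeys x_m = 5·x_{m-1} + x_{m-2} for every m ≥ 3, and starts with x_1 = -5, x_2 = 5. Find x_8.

x_3 = 20  x_4 = 105  x_5 = 545  x_6 = 2830  x_7 = 14695  x_8 = 76305.

76305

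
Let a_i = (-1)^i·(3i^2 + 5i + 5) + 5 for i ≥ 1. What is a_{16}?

(-1)^16 = 1; 3i^2 + 5i + 5 at i=16 is 853; so a_{16} = 858.

858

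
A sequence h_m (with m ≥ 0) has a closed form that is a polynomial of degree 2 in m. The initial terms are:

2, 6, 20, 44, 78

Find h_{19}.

1788

1st diffs: 4, 14, 24, 34.
2nd diffs: 10, 10, 10 (constant).
Newton forward-difference form: h_m = 2 + 4·C(m,1) + 10·C(m,2).
At m = 19: m = 19, so h_{19} = 2 + 76 + 1710 = 1788.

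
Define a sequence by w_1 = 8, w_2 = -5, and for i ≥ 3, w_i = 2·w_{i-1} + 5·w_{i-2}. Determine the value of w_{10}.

Applying the relation repeatedly:
w_3 = 30  w_4 = 35  w_5 = 220  w_6 = 615  w_7 = 2330  w_8 = 7735  w_9 = 27120  w_{10} = 92915.

92915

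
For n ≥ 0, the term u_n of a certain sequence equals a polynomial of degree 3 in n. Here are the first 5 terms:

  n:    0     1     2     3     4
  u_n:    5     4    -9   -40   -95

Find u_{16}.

1st diffs: -1, -13, -31, -55.
2nd diffs: -12, -18, -24.
3rd diffs: -6, -6 (constant).
Newton forward-difference form: u_n = 5 + (-1)·C(n,1) + (-12)·C(n,2) + (-6)·C(n,3).
At n = 16: n = 16, so u_{16} = 5 - 16 - 1440 - 3360 = -4811.

-4811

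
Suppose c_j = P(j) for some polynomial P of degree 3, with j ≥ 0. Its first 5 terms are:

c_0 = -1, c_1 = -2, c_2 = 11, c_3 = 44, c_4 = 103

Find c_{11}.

1st diffs: -1, 13, 33, 59.
2nd diffs: 14, 20, 26.
3rd diffs: 6, 6 (constant).
Newton forward-difference form: c_j = -1 + (-1)·C(j,1) + 14·C(j,2) + 6·C(j,3).
At j = 11: j = 11, so c_{11} = -1 - 11 + 770 + 990 = 1748.

1748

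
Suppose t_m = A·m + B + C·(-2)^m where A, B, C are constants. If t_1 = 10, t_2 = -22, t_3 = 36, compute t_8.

The three given values yield: A + B - 2C = 10; 2A + B + 4C = -22; 3A + B - 8C = 36.
Subtracting the first from the second: A + 6C = -32.
Subtracting the second from the third: A - 12C = 58.
Solving: C = -5, A = -2, then B = 2.
Hence t_8 = -2·8 + 2 + (-5)·256 = -1294.

-1294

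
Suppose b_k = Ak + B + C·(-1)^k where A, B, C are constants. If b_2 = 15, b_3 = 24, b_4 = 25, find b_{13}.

The three given values yield: 2A + B + C = 15; 3A + B - C = 24; 4A + B + C = 25.
Subtracting the first from the second: A - 2C = 9.
Subtracting the second from the third: A + 2C = 1.
Solving: C = -2, A = 5, then B = 7.
Hence b_{13} = 5·13 + 7 + (-2)·(-1) = 74.

74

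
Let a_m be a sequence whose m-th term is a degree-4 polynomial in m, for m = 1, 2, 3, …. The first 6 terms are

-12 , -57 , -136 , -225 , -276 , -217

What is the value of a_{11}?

1st diffs: -45, -79, -89, -51, 59.
2nd diffs: -34, -10, 38, 110.
3rd diffs: 24, 48, 72.
4th diffs: 24, 24 (constant).
Newton forward-difference form: a_m = -12 + (-45)·C(m-1,1) + (-34)·C(m-1,2) + 24·C(m-1,3) + 24·C(m-1,4).
At m = 11: m-1 = 10, so a_{11} = -12 - 450 - 1530 + 2880 + 5040 = 5928.

5928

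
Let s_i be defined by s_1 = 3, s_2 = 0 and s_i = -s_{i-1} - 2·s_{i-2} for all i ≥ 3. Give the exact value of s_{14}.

Iterate the recurrence:
s_3 = -6, s_4 = 6, s_5 = 6, …, s_{11} = 102, s_{12} = -66, s_{13} = -138, s_{14} = 270.

270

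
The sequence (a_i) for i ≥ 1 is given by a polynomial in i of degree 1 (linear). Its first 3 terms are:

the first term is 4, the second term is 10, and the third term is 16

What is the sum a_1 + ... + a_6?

114

1st diffs: 6, 6 (constant).
So a_i = 6i - 2.
Continuing: 22, 28, 34.
Summing i = 1..6 (6 terms) gives 114.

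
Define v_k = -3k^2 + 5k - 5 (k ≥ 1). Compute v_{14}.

-523

v_{14} = -3·14^2 + 5·14 - 5 = -523.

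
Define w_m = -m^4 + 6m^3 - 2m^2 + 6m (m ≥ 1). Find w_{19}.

w_{19} = -1·19^4 + 6·19^3 - 2·19^2 + 6·19 = -89775.

-89775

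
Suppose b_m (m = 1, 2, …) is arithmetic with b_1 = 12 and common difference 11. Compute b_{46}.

507

b_m = 12 + (m - 1)·11.
b_{46} = 12 + 45·11 = 507.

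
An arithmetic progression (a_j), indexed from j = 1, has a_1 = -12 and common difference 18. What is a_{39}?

a_j = -12 + (j - 1)·18.
a_{39} = -12 + 38·18 = 672.

672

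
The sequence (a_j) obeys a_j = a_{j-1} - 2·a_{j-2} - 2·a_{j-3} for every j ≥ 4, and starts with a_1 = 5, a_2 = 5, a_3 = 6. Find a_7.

Applying the relation repeatedly:
a_4 = -14, a_5 = -36, a_6 = -20, a_7 = 80.

80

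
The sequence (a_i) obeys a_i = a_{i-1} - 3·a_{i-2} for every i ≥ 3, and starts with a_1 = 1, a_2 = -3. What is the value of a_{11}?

129

a_3 = -6; a_4 = 3; a_5 = 21; a_6 = 12; a_7 = -51; a_8 = -87; a_9 = 66; a_{10} = 327; a_{11} = 129.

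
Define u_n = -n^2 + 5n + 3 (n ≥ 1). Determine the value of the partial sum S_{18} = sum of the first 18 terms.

Over n = 1..18: Σn = 171, Σn² = 2109.
Total = (-1)·2109 + (5)·171 + (3)·18 = -1200.

-1200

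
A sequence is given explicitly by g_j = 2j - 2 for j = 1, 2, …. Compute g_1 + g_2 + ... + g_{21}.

Over j = 1..21: Σj = 231.
Total = (2)·231 + (-2)·21 = 420.

420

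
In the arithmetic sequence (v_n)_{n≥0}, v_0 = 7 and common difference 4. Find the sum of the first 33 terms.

v_n = 7 + (n - 0)·4.
v_{32} = 135; S = 33·(7 + 135)/2 = 2343.

2343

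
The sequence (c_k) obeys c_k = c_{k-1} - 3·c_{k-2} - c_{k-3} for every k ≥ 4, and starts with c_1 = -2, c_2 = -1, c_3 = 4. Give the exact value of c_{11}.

Compute successive terms:
c_4 = 9  c_5 = -2  c_6 = -33  c_7 = -36  c_8 = 65  c_9 = 206  c_{10} = 47  c_{11} = -636.

-636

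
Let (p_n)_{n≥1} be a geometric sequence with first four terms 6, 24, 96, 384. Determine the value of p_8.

Common ratio r = 4.
p_n = 6·4^(n-1).
p_8 = 6·4^7 = 98304.

98304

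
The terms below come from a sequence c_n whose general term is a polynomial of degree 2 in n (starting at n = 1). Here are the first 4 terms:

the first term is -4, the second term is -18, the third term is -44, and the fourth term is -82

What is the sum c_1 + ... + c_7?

1st diffs: -14, -26, -38.
2nd diffs: -12, -12 (constant).
Newton forward-difference form: c_n = -4 + (-14)·C(n-1,1) + (-12)·C(n-1,2).
Continuing: -132, -194, -268.
Summing n = 1..7 (7 terms) gives -742.

-742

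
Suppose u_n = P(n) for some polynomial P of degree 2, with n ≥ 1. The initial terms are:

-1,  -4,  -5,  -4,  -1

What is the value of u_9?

1st diffs: -3, -1, 1, 3.
2nd diffs: 2, 2, 2 (constant).
Newton forward-difference form: u_n = -1 + (-3)·C(n-1,1) + 2·C(n-1,2).
At n = 9: n-1 = 8, so u_9 = -1 - 24 + 56 = 31.

31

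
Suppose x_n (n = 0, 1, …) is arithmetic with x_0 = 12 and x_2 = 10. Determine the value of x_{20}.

-8

Common difference d = (10 - 12) / (2 - 0) = -1.
x_n = 12 + (n - 0)·(-1).
x_{20} = 12 + 20·(-1) = -8.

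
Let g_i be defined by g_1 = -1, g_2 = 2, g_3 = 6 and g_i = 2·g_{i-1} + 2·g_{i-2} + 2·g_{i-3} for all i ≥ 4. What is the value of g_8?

1088

Step forward from the initial values:
g_4 = 14, g_5 = 44, g_6 = 128, g_7 = 372, g_8 = 1088.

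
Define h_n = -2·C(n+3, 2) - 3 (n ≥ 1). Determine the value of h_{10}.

-159

C(13, 2) = 78, so h_{10} = -159.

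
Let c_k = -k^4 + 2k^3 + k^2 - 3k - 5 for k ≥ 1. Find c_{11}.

-11896

c_{11} = -1·11^4 + 2·11^3 + 1·11^2 - 3·11 - 5 = -11896.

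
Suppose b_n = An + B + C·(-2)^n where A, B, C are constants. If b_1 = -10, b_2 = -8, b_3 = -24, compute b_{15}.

The three given values yield: A + B - 2C = -10; 2A + B + 4C = -8; 3A + B - 8C = -24.
Subtracting the first from the second: A + 6C = 2.
Subtracting the second from the third: A - 12C = -16.
Solving: C = 1, A = -4, then B = -4.
Hence b_{15} = -4·15 + (-4) + 1·(-32768) = -32832.

-32832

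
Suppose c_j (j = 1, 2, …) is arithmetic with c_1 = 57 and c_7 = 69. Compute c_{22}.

99

Common difference d = (69 - 57) / (7 - 1) = 2.
c_j = 57 + (j - 1)·2.
c_{22} = 57 + 21·2 = 99.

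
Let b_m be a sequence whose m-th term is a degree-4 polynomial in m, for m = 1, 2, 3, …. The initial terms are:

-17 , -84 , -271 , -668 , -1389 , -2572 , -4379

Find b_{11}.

1st diffs: -67, -187, -397, -721, -1183, -1807.
2nd diffs: -120, -210, -324, -462, -624.
3rd diffs: -90, -114, -138, -162.
4th diffs: -24, -24, -24 (constant).
Newton forward-difference form: b_m = -17 + (-67)·C(m-1,1) + (-120)·C(m-1,2) + (-90)·C(m-1,3) + (-24)·C(m-1,4).
At m = 11: m-1 = 10, so b_{11} = -17 - 670 - 5400 - 10800 - 5040 = -21927.

-21927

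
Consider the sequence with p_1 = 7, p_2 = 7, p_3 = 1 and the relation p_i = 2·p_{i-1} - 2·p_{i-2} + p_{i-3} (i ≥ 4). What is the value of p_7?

7

Compute successive terms:
p_4 = -5, p_5 = -5, p_6 = 1, p_7 = 7.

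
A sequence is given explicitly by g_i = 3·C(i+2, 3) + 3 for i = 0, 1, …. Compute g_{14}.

1683

C(16, 3) = 560, so g_{14} = 1683.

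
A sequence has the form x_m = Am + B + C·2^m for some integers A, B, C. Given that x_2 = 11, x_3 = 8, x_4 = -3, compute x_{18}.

-524189

At m = 2, 3, 4: 2A + B + 4C = 11; 3A + B + 8C = 8; 4A + B + 16C = -3.
Subtracting the first from the second: A + 4C = -3.
Subtracting the second from the third: A + 8C = -11.
Solving: C = -2, A = 5, then B = 9.
So x_m = 5·m + 9 + (-2)·2^m; at m=18 this is -524189.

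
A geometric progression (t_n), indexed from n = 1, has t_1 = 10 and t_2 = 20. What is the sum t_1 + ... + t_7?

1270

Common ratio r = 2.
t_n = 10·2^(n-1).
S = 10·(2^7 - 1)/(2 - 1) = 10·(128 - 1)/(1) = 1270.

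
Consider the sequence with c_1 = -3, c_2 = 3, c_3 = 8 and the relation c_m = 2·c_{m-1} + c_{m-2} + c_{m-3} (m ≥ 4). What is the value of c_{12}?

29915

Step forward from the initial values:
c_4 = 16, c_5 = 43, c_6 = 110, c_7 = 279, c_8 = 711, c_9 = 1811, c_{10} = 4612, c_{11} = 11746, c_{12} = 29915.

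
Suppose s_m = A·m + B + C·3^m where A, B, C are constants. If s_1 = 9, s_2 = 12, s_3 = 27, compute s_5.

Plug in m = 1, 2, 3: A + B + 3C = 9; 2A + B + 9C = 12; 3A + B + 27C = 27.
Subtracting the first from the second: A + 6C = 3.
Subtracting the second from the third: A + 18C = 15.
Solving: C = 1, A = -3, then B = 9.
So s_m = -3·m + 9 + 1·3^m; at m=5 this is 237.

237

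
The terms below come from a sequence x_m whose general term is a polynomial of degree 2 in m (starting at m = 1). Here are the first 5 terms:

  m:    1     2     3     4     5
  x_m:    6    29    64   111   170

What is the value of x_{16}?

1611

1st diffs: 23, 35, 47, 59.
2nd diffs: 12, 12, 12 (constant).
So x_m = 6m^2 + 5m - 5.
Evaluating at m = 16 gives x_{16} = 1611.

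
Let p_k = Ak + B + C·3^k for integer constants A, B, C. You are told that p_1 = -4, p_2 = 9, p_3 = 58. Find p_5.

Plug in k = 1, 2, 3: A + B + 3C = -4; 2A + B + 9C = 9; 3A + B + 27C = 58.
Subtracting the first from the second: A + 6C = 13.
Subtracting the second from the third: A + 18C = 49.
Solving: C = 3, A = -5, then B = -8.
So p_k = -5·k + (-8) + 3·3^k; at k=5 this is 696.

696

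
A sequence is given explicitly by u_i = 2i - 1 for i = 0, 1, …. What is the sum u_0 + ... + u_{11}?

Over i = 0..11: Σi = 66.
Total = (2)·66 + (-1)·12 = 120.

120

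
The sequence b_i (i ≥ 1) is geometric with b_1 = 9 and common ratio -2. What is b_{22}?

-18874368

b_i = 9·(-2)^(i-1).
b_{22} = 9·(-2)^21 = -18874368.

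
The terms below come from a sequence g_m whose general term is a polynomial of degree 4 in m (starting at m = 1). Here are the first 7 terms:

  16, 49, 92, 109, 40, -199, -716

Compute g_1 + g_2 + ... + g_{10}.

-10763

1st diffs: 33, 43, 17, -69, -239, -517.
2nd diffs: 10, -26, -86, -170, -278.
3rd diffs: -36, -60, -84, -108.
4th diffs: -24, -24, -24 (constant).
Newton forward-difference form: g_m = 16 + 33·C(m-1,1) + 10·C(m-1,2) + (-36)·C(m-1,3) + (-24)·C(m-1,4).
Continuing: -1643, -3136, -5375.
Summing m = 1..10 (10 terms) gives -10763.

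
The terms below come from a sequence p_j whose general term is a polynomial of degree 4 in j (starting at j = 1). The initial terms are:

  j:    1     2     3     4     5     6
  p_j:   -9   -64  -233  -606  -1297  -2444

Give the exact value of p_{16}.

-86514

1st diffs: -55, -169, -373, -691, -1147.
2nd diffs: -114, -204, -318, -456.
3rd diffs: -90, -114, -138.
4th diffs: -24, -24 (constant).
So p_j = -j^4 - 5j^3 - 2j^2 + j - 2.
Evaluating at j = 16 gives p_{16} = -86514.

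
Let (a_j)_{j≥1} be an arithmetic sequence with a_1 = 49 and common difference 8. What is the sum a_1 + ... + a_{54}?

a_j = 49 + (j - 1)·8.
a_{54} = 473; S = 54·(49 + 473)/2 = 14094.

14094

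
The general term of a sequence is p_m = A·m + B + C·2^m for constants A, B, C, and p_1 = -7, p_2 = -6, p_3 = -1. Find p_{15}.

65483

The three given values yield: A + B + 2C = -7; 2A + B + 4C = -6; 3A + B + 8C = -1.
Subtracting the first from the second: A + 2C = 1.
Subtracting the second from the third: A + 4C = 5.
Solving: C = 2, A = -3, then B = -8.
Therefore p_{15} = -45 + (-8) + 2·32768 = 65483.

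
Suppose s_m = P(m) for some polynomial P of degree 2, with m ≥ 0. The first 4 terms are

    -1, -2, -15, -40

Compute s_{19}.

1st diffs: -1, -13, -25.
2nd diffs: -12, -12 (constant).
So s_m = -6m^2 + 5m - 1.
Evaluating at m = 19 gives s_{19} = -2072.

-2072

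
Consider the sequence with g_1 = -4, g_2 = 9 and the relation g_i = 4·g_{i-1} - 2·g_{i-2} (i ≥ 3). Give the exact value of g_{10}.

Iterate the recurrence:
g_3 = 44, g_4 = 158, g_5 = 544, g_6 = 1860, g_7 = 6352, g_8 = 21688, g_9 = 74048, g_{10} = 252816.

252816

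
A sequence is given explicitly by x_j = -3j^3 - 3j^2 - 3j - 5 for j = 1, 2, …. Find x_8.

x_8 = -3·8^3 - 3·8^2 - 3·8 - 5 = -1757.

-1757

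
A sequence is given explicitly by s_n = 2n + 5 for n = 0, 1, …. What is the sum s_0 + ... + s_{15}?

Over n = 0..15: Σn = 120.
Total = (2)·120 + (5)·16 = 320.

320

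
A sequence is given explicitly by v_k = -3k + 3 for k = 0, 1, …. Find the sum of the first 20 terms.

Over k = 0..19: Σk = 190.
Total = (-3)·190 + (3)·20 = -510.

-510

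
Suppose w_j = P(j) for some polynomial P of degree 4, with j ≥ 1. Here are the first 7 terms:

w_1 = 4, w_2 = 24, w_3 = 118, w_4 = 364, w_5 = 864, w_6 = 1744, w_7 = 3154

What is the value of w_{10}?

1st diffs: 20, 94, 246, 500, 880, 1410.
2nd diffs: 74, 152, 254, 380, 530.
3rd diffs: 78, 102, 126, 150.
4th diffs: 24, 24, 24 (constant).
Newton forward-difference form: w_j = 4 + 20·C(j-1,1) + 74·C(j-1,2) + 78·C(j-1,3) + 24·C(j-1,4).
At j = 10: j-1 = 9, so w_{10} = 4 + 180 + 2664 + 6552 + 3024 = 12424.

12424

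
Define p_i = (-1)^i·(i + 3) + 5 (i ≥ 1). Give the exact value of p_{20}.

(-1)^20 = 1; i + 3 at i=20 is 23; so p_{20} = 28.

28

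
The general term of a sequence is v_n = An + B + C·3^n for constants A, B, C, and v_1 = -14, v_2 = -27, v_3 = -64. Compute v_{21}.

Write the equations: A + B + 3C = -14; 2A + B + 9C = -27; 3A + B + 27C = -64.
Subtracting the first from the second: A + 6C = -13.
Subtracting the second from the third: A + 18C = -37.
Solving: C = -2, A = -1, then B = -7.
So v_n = -1·n + (-7) + (-2)·3^n; at n=21 this is -20920706434.

-20920706434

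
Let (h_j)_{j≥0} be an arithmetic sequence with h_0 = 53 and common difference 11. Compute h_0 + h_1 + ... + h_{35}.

h_j = 53 + (j - 0)·11.
h_{35} = 438; S = 36·(53 + 438)/2 = 8838.

8838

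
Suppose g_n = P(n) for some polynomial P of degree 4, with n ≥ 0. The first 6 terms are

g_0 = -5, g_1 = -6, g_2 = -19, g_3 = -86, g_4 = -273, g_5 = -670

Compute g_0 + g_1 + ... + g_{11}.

1st diffs: -1, -13, -67, -187, -397.
2nd diffs: -12, -54, -120, -210.
3rd diffs: -42, -66, -90.
4th diffs: -24, -24 (constant).
So g_n = -n^4 - n^3 + 4n^2 - 3n - 5.
Continuing: …, -1391, -2574, -4381, -6998, …, g_{11} = -15526.
Summing n = 0..11 (12 terms) gives -42564.

-42564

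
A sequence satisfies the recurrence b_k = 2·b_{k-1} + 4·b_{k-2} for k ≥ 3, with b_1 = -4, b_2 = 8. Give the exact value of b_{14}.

Iterate the recurrence:
b_3 = 0; b_4 = 32; b_5 = 64; …; b_{11} = 86016; b_{12} = 278528; b_{13} = 901120; b_{14} = 2916352.

2916352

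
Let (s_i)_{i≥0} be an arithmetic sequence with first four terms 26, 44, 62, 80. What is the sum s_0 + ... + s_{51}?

Common difference d = 18.
s_i = 26 + (i - 0)·18.
s_{51} = 944; S = 52·(26 + 944)/2 = 25220.

25220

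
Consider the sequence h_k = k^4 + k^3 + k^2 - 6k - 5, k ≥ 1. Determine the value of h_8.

4619

h_8 = 1·8^4 + 1·8^3 + 1·8^2 - 6·8 - 5 = 4619.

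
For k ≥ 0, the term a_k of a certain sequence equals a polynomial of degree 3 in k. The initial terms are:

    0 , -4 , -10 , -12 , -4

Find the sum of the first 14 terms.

4914

1st diffs: -4, -6, -2, 8.
2nd diffs: -2, 4, 10.
3rd diffs: 6, 6 (constant).
Newton forward-difference form: a_k = (-4)·C(k,1) + (-2)·C(k,2) + 6·C(k,3).
Continuing: …, 20, 66, 140, 248, …, a_{13} = 1508.
Summing k = 0..13 (14 terms) gives 4914.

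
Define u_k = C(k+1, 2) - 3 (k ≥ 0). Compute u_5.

12

C(6, 2) = 15, so u_5 = 12.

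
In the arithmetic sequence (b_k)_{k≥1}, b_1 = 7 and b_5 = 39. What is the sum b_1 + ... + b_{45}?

Common difference d = (39 - 7) / (5 - 1) = 8.
b_k = 7 + (k - 1)·8.
b_{45} = 359; S = 45·(7 + 359)/2 = 8235.

8235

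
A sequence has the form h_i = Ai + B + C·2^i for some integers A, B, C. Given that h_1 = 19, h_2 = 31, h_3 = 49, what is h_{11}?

Plug in i = 1, 2, 3: A + B + 2C = 19; 2A + B + 4C = 31; 3A + B + 8C = 49.
Subtracting the first from the second: A + 2C = 12.
Subtracting the second from the third: A + 4C = 18.
Solving: C = 3, A = 6, then B = 7.
Therefore h_{11} = 66 + 7 + 3·2048 = 6217.

6217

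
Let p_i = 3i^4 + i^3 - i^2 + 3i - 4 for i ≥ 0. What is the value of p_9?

p_9 = 3·9^4 + 1·9^3 - 1·9^2 + 3·9 - 4 = 20354.

20354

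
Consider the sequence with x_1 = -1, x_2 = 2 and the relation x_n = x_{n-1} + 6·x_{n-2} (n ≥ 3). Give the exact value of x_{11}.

Compute successive terms:
x_3 = -4; x_4 = 8; x_5 = -16; x_6 = 32; x_7 = -64; x_8 = 128; x_9 = -256; x_{10} = 512; x_{11} = -1024.
(Characteristic roots are 3 and -2.)

-1024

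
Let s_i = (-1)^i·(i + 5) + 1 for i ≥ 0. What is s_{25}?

(-1)^25 = -1; i + 5 at i=25 is 30; so s_{25} = -29.

-29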